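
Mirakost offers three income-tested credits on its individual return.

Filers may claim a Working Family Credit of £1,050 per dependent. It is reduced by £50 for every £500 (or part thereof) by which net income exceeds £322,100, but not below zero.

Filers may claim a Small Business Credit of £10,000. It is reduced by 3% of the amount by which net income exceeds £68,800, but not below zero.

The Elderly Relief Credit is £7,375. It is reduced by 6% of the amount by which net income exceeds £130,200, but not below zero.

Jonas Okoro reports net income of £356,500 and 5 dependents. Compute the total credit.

Working Family Credit: base = 5 × £1,050 = £5,250. income exceeds £322,100 by £34,400, which is 69 full-or-partial £500 increments; reduction = 69 × £50 = £3,450, leaving £1,800.
Small Business Credit: 3% of the £287,700 excess over £68,800 is £8,631; credit = £10,000 − £8,631 = £1,369.
Elderly Relief Credit: 6% of the £226,300 excess over £130,200 is £13,578 ≥ base, so the credit is £0.
Total: £1,800 + £1,369 + £0 = £3,169.

£3,169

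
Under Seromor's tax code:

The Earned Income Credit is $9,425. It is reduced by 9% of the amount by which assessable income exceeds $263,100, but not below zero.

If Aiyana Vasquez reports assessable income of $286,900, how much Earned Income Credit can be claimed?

$7,283

Earned Income Credit: 9% of the $23,800 excess over $263,100 is $2,142; credit = $9,425 − $2,142 = $7,283.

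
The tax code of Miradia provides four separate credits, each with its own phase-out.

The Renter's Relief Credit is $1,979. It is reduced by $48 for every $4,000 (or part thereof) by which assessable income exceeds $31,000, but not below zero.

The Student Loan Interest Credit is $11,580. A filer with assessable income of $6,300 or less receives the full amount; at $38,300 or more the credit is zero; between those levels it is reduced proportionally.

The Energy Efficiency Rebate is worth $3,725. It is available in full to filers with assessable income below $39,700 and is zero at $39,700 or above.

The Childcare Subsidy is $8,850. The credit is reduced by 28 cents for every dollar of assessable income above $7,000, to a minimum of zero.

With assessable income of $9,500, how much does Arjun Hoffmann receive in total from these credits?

Renter's Relief Credit: $9,500 is at or below the $31,000 threshold, so the full $1,979 applies.
Student Loan Interest Credit: $9,500 is $3,200 into a $32,000 phase-out range, leaving 28,800/32,000 of the credit: $11,580 × 28,800/32,000 = $10,422.
Energy Efficiency Rebate: $9,500 is below the $39,700 cutoff, so the full $3,725 applies.
Childcare Subsidy: 28% of the $2,500 excess over $7,000 is $700; credit = $8,850 − $700 = $8,150.
Total: $1,979 + $10,422 + $3,725 + $8,150 = $24,276.

$24,276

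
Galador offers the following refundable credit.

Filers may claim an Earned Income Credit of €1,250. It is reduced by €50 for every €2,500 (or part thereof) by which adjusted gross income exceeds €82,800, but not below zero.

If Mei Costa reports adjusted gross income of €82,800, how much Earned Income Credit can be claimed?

€1,250

Earned Income Credit: €82,800 is at or below the €82,800 threshold, so the full €1,250 applies.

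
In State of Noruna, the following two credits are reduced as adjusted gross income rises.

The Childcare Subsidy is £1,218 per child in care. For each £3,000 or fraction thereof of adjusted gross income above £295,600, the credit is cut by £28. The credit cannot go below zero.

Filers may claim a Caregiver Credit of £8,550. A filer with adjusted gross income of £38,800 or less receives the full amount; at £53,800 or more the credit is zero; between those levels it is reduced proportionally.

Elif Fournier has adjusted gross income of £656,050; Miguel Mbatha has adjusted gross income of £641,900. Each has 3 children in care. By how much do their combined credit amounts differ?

£140

Elif (£656,050): Childcare Subsidy: base = 3 × £1,218 = £3,654. income exceeds £295,600 by £360,450, which is 121 full-or-partial £3,000 increments; reduction = 121 × £28 = £3,388, leaving £266. Caregiver Credit: £656,050 is at or above £53,800, so the credit is £0. total £266 + £0 = £266
Miguel (£641,900): Childcare Subsidy: base = 3 × £1,218 = £3,654. income exceeds £295,600 by £346,300, which is 116 full-or-partial £3,000 increments; reduction = 116 × £28 = £3,248, leaving £406. Caregiver Credit: £641,900 is at or above £53,800, so the credit is £0. total £406 + £0 = £406
Difference: |£266 − £406| = £140.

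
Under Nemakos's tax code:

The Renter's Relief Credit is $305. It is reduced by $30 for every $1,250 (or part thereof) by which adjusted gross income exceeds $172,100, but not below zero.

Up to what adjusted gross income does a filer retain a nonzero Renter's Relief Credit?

$184,600

After 10 increments the reduction is 10 × $30 = $300, leaving $5; one more increment wipes it out. Increment 10 ends at excess 10 × $1,250 = $12,500, so the highest qualifying income is $172,100 + $12,500 = $184,600.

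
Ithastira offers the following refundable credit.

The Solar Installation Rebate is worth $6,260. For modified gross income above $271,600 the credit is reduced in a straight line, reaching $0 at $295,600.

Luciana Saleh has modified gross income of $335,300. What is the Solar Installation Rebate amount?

$0

Solar Installation Rebate: $335,300 is at or above $295,600, so the credit is $0.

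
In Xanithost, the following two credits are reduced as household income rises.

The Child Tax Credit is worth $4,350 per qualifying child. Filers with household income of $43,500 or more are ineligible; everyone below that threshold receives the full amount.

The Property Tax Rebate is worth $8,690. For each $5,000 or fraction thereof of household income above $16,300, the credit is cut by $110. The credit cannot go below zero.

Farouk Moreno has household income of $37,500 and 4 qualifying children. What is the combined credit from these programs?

$25,540

Child Tax Credit: base = 4 × $4,350 = $17,400. $37,500 is below the $43,500 cutoff, so the full $17,400 applies.
Property Tax Rebate: income exceeds $16,300 by $21,200, which is 5 full-or-partial $5,000 increments; reduction = 5 × $110 = $550, leaving $8,140.
Total: $17,400 + $8,140 = $25,540.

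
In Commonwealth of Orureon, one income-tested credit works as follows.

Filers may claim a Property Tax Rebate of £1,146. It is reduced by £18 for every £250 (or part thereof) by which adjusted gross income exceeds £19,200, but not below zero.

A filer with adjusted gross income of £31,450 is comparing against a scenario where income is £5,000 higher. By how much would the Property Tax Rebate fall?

At £31,450 — income exceeds £19,200 by £12,250, which is 49 full-or-partial £250 increments; reduction = 49 × £18 = £882, leaving £264.
At £36,450 — income exceeds £19,200 by £17,250 → 69 increments × £18 = £1,242 ≥ base, so the credit is £0.
Lost: £264 − £0 = £264.

£264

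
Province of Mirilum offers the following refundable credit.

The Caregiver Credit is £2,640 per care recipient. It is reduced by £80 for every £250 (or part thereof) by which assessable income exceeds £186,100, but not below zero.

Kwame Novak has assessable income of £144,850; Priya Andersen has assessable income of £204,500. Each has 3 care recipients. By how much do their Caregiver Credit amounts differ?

Kwame (£144,850): Caregiver Credit: base = 3 × £2,640 = £7,920. £144,850 is at or below the £186,100 threshold, so the full £7,920 applies.
Priya (£204,500): Caregiver Credit: base = 3 × £2,640 = £7,920. income exceeds £186,100 by £18,400, which is 74 full-or-partial £250 increments; reduction = 74 × £80 = £5,920, leaving £2,000.
Difference: |£7,920 − £2,000| = £5,920.

£5,920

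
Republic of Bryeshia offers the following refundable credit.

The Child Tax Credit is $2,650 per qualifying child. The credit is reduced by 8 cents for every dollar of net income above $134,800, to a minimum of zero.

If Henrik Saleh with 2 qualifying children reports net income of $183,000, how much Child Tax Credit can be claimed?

Child Tax Credit: base = 2 × $2,650 = $5,300. 8% of the $48,200 excess over $134,800 is $3,856; credit = $5,300 − $3,856 = $1,444.

$1,444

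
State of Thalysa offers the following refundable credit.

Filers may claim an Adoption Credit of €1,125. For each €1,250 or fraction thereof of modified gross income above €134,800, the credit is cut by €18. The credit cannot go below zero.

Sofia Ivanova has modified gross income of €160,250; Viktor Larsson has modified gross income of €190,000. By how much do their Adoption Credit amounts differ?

Sofia (€160,250): Adoption Credit: income exceeds €134,800 by €25,450, which is 21 full-or-partial €1,250 increments; reduction = 21 × €18 = €378, leaving €747.
Viktor (€190,000): Adoption Credit: income exceeds €134,800 by €55,200, which is 45 full-or-partial €1,250 increments; reduction = 45 × €18 = €810, leaving €315.
Difference: |€747 − €315| = €432.

€432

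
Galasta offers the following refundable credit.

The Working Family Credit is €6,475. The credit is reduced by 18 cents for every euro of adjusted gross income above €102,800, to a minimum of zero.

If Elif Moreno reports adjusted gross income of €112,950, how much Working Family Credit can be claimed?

€4,648

Working Family Credit: 18% of the €10,150 excess over €102,800 is €1,827; credit = €6,475 − €1,827 = €4,648.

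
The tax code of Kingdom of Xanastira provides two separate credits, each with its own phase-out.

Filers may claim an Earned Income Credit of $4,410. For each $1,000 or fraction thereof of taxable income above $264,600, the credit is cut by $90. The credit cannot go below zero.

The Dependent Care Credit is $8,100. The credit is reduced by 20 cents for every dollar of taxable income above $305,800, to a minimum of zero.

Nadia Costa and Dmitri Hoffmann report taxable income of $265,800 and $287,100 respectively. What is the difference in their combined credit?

$1,890

Nadia ($265,800): Earned Income Credit: income exceeds $264,600 by $1,200, which is 2 full-or-partial $1,000 increments; reduction = 2 × $90 = $180, leaving $4,230. Dependent Care Credit: $265,800 is at or below the $305,800 threshold, so the full $8,100 applies. total $4,230 + $8,100 = $12,330
Dmitri ($287,100): Earned Income Credit: income exceeds $264,600 by $22,500, which is 23 full-or-partial $1,000 increments; reduction = 23 × $90 = $2,070, leaving $2,340. Dependent Care Credit: $287,100 is at or below the $305,800 threshold, so the full $8,100 applies. total $2,340 + $8,100 = $10,440
Difference: |$12,330 − $10,440| = $1,890.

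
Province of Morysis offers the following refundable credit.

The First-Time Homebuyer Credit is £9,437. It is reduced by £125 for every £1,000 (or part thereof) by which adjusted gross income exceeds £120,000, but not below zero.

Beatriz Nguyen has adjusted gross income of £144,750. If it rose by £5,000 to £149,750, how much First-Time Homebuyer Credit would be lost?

At £144,750 — income exceeds £120,000 by £24,750, which is 25 full-or-partial £1,000 increments; reduction = 25 × £125 = £3,125, leaving £6,312.
At £149,750 — income exceeds £120,000 by £29,750, which is 30 full-or-partial £1,000 increments; reduction = 30 × £125 = £3,750, leaving £5,687.
Lost: £6,312 − £5,687 = £625.

£625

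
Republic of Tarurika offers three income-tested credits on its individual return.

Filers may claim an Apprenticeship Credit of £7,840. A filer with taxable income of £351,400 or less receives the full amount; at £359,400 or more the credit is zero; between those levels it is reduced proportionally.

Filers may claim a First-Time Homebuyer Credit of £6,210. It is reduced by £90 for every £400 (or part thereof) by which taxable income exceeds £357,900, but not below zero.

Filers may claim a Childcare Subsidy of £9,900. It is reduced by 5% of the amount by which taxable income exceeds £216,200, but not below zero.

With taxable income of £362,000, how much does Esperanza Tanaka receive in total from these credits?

£7,830

Apprenticeship Credit: £362,000 is at or above £359,400, so the credit is £0.
First-Time Homebuyer Credit: income exceeds £357,900 by £4,100, which is 11 full-or-partial £400 increments; reduction = 11 × £90 = £990, leaving £5,220.
Childcare Subsidy: 5% of the £145,800 excess over £216,200 is £7,290; credit = £9,900 − £7,290 = £2,610.
Total: £0 + £5,220 + £2,610 = £7,830.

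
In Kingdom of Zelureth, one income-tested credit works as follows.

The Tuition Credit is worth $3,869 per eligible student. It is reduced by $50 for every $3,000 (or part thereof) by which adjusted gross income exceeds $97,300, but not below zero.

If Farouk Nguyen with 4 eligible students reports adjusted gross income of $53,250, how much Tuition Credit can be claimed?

$15,476

Tuition Credit: base = 4 × $3,869 = $15,476. $53,250 is at or below the $97,300 threshold, so the full $15,476 applies.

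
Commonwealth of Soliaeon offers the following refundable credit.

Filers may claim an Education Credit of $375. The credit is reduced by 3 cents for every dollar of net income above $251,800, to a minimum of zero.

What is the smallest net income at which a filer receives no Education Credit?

The credit falls by 3% of each dollar above $251,800, so it reaches zero when the excess is $375 / 3% = $12,500: income = $251,800 + $12,500 = $264,300.

$264,300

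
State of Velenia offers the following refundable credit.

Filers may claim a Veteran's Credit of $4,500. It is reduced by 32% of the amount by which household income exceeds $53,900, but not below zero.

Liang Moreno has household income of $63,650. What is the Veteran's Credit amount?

$1,380

Veteran's Credit: 32% of the $9,750 excess over $53,900 is $3,120; credit = $4,500 − $3,120 = $1,380.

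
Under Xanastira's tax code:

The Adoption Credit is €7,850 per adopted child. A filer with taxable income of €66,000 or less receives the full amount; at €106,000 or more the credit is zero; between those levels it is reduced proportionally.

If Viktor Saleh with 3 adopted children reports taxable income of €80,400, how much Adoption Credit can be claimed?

€15,072

Adoption Credit: base = 3 × €7,850 = €23,550. €80,400 is €14,400 into a €40,000 phase-out range, leaving 25,600/40,000 of the credit: €23,550 × 25,600/40,000 = €15,072.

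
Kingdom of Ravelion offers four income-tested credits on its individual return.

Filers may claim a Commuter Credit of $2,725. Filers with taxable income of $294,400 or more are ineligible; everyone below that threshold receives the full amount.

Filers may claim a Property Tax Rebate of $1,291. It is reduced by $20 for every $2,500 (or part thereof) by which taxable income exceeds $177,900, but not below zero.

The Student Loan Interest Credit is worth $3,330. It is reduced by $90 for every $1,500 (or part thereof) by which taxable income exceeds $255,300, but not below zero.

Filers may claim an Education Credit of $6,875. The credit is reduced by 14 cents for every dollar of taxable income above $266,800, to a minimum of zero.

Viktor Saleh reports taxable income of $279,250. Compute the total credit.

$10,218

Commuter Credit: $279,250 is below the $294,400 cutoff, so the full $2,725 applies.
Property Tax Rebate: income exceeds $177,900 by $101,350, which is 41 full-or-partial $2,500 increments; reduction = 41 × $20 = $820, leaving $471.
Student Loan Interest Credit: income exceeds $255,300 by $23,950, which is 16 full-or-partial $1,500 increments; reduction = 16 × $90 = $1,440, leaving $1,890.
Education Credit: 14% of the $12,450 excess over $266,800 is $1,743; credit = $6,875 − $1,743 = $5,132.
Total: $2,725 + $471 + $1,890 + $5,132 = $10,218.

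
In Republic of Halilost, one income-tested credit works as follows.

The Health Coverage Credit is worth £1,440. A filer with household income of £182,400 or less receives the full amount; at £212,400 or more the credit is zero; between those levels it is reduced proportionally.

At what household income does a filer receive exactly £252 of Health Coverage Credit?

£252 is 252/1,440 of the full £1,440, so 1,188/1,440 of the £30,000 range has been used: income = £182,400 + £30,000 × 1,188/1,440 = £207,150.

£207,150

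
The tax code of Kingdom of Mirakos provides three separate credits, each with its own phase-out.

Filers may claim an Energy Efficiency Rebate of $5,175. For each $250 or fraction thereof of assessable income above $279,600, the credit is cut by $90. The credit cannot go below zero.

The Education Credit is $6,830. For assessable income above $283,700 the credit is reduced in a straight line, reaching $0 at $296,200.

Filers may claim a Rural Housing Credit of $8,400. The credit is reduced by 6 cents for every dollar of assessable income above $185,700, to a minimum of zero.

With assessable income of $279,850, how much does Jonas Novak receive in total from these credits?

Energy Efficiency Rebate: income exceeds $279,600 by $250, which is 1 full-or-partial $250 increment; reduction = 1 × $90 = $90, leaving $5,085.
Education Credit: $279,850 is at or below the $283,700 threshold, so the full $6,830 applies.
Rural Housing Credit: 6% of the $94,150 excess over $185,700 is $5,649; credit = $8,400 − $5,649 = $2,751.
Total: $5,085 + $6,830 + $2,751 = $14,666.

$14,666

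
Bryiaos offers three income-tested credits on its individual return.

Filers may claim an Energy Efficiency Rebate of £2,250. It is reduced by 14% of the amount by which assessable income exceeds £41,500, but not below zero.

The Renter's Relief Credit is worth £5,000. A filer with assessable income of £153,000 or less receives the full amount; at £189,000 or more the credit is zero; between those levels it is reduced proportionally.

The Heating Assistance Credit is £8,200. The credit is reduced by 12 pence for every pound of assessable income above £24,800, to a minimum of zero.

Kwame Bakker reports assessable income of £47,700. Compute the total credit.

£11,834

Energy Efficiency Rebate: 14% of the £6,200 excess over £41,500 is £868; credit = £2,250 − £868 = £1,382.
Renter's Relief Credit: £47,700 is at or below the £153,000 threshold, so the full £5,000 applies.
Heating Assistance Credit: 12% of the £22,900 excess over £24,800 is £2,748; credit = £8,200 − £2,748 = £5,452.
Total: £1,382 + £5,000 + £5,452 = £11,834.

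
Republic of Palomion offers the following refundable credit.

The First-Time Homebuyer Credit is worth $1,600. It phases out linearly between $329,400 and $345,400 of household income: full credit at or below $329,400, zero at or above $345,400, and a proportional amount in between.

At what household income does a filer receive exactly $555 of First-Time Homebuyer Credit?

$555 is 555/1,600 of the full $1,600, so 1,045/1,600 of the $16,000 range has been used: income = $329,400 + $16,000 × 1,045/1,600 = $339,850.

$339,850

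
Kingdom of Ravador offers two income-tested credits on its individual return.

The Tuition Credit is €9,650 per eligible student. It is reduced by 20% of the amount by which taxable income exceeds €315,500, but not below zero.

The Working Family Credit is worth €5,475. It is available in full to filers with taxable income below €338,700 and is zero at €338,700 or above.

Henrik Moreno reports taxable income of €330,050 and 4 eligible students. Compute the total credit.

Tuition Credit: base = 4 × €9,650 = €38,600. 20% of the €14,550 excess over €315,500 is €2,910; credit = €38,600 − €2,910 = €35,690.
Working Family Credit: €330,050 is below the €338,700 cutoff, so the full €5,475 applies.
Total: €35,690 + €5,475 = €41,165.

€41,165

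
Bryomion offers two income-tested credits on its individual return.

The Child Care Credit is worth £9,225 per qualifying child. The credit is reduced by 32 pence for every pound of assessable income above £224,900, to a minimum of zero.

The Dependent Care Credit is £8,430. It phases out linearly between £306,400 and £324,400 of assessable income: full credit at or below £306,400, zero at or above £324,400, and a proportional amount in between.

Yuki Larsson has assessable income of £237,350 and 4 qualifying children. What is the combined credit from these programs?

£41,346

Child Care Credit: base = 4 × £9,225 = £36,900. 32% of the £12,450 excess over £224,900 is £3,984; credit = £36,900 − £3,984 = £32,916.
Dependent Care Credit: £237,350 is at or below the £306,400 threshold, so the full £8,430 applies.
Total: £32,916 + £8,430 = £41,346.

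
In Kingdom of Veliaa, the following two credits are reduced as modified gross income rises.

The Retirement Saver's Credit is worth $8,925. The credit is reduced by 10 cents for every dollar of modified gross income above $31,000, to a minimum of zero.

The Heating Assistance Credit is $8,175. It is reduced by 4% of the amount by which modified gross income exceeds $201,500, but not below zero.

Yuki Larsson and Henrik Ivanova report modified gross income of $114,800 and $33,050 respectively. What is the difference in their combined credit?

$8,175

Yuki ($114,800): Retirement Saver's Credit: 10% of the $83,800 excess over $31,000 is $8,380; credit = $8,925 − $8,380 = $545. Heating Assistance Credit: $114,800 is at or below the $201,500 threshold, so the full $8,175 applies. total $545 + $8,175 = $8,720
Henrik ($33,050): Retirement Saver's Credit: 10% of the $2,050 excess over $31,000 is $205; credit = $8,925 − $205 = $8,720. Heating Assistance Credit: $33,050 is at or below the $201,500 threshold, so the full $8,175 applies. total $8,720 + $8,175 = $16,895
Difference: |$8,720 − $16,895| = $8,175.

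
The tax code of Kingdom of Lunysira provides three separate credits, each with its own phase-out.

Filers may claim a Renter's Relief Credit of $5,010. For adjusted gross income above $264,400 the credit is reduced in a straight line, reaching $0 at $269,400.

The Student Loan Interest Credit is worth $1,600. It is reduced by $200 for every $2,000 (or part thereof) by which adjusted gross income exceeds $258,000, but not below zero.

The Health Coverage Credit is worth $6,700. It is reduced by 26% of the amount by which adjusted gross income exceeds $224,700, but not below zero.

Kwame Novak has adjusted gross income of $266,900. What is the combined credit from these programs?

Renter's Relief Credit: $266,900 is $2,500 into a $5,000 phase-out range, leaving 2,500/5,000 of the credit: $5,010 × 2,500/5,000 = $2,505.
Student Loan Interest Credit: income exceeds $258,000 by $8,900, which is 5 full-or-partial $2,000 increments; reduction = 5 × $200 = $1,000, leaving $600.
Health Coverage Credit: 26% of the $42,200 excess over $224,700 is $10,972 ≥ base, so the credit is $0.
Total: $2,505 + $600 + $0 = $3,105.

$3,105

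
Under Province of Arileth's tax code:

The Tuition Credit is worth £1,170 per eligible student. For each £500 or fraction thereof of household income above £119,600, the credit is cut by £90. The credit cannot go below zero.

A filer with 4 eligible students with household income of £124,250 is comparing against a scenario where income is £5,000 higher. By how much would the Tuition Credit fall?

£900

At £124,250 — base = 4 × £1,170 = £4,680. income exceeds £119,600 by £4,650, which is 10 full-or-partial £500 increments; reduction = 10 × £90 = £900, leaving £3,780.
At £129,250 — base = 4 × £1,170 = £4,680. income exceeds £119,600 by £9,650, which is 20 full-or-partial £500 increments; reduction = 20 × £90 = £1,800, leaving £2,880.
Lost: £3,780 − £2,880 = £900.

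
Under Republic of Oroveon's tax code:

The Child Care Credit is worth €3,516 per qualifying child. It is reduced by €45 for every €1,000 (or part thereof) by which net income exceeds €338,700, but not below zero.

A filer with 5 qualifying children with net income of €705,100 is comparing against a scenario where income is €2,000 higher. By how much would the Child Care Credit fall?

€90

At €705,100 — base = 5 × €3,516 = €17,580. income exceeds €338,700 by €366,400, which is 367 full-or-partial €1,000 increments; reduction = 367 × €45 = €16,515, leaving €1,065.
At €707,100 — base = 5 × €3,516 = €17,580. income exceeds €338,700 by €368,400, which is 369 full-or-partial €1,000 increments; reduction = 369 × €45 = €16,605, leaving €975.
Lost: €1,065 − €975 = €90.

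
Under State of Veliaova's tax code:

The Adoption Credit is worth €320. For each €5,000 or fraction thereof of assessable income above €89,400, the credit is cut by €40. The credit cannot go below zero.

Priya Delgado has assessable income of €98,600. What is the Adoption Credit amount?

Adoption Credit: income exceeds €89,400 by €9,200, which is 2 full-or-partial €5,000 increments; reduction = 2 × €40 = €80, leaving €240.

€240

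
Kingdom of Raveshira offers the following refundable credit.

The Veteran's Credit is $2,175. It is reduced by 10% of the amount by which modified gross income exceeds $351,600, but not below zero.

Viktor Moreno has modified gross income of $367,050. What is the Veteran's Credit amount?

$630

Veteran's Credit: 10% of the $15,450 excess over $351,600 is $1,545; credit = $2,175 − $1,545 = $630.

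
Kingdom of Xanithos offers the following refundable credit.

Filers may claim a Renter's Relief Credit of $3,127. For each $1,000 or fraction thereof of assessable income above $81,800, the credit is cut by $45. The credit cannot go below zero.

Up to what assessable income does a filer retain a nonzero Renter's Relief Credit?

$150,800

After 69 increments the reduction is 69 × $45 = $3,105, leaving $22; one more increment wipes it out. Increment 69 ends at excess 69 × $1,000 = $69,000, so the highest qualifying income is $81,800 + $69,000 = $150,800.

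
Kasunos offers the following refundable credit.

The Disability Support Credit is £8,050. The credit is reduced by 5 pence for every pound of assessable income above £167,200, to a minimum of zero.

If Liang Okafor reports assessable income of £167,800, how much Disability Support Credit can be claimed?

£8,020

Disability Support Credit: 5% of the £600 excess over £167,200 is £30; credit = £8,050 − £30 = £8,020.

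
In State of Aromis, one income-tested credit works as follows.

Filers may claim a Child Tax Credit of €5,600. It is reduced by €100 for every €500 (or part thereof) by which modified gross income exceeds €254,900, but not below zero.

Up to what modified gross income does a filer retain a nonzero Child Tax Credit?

After 55 increments the reduction is 55 × €100 = €5,500, leaving €100; one more increment wipes it out. Increment 55 ends at excess 55 × €500 = €27,500, so the highest qualifying income is €254,900 + €27,500 = €282,400.

€282,400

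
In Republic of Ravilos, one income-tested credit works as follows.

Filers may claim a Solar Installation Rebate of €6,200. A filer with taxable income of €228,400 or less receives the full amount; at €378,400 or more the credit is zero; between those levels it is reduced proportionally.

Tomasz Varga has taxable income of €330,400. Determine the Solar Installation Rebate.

€1,984

Solar Installation Rebate: €330,400 is €102,000 into a €150,000 phase-out range, leaving 48,000/150,000 of the credit: €6,200 × 48,000/150,000 = €1,984.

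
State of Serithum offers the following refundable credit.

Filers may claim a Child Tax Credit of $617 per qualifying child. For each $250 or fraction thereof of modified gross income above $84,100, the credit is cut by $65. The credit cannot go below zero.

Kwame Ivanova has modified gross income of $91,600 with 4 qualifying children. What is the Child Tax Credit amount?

$518

Child Tax Credit: base = 4 × $617 = $2,468. income exceeds $84,100 by $7,500, which is 30 full-or-partial $250 increments; reduction = 30 × $65 = $1,950, leaving $518.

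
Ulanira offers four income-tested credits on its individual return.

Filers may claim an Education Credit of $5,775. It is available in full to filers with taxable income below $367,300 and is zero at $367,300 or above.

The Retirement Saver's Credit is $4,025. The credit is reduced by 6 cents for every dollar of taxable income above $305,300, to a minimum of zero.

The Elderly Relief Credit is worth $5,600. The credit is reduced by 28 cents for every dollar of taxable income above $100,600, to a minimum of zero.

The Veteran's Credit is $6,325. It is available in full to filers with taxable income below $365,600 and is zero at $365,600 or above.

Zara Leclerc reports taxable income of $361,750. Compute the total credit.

$12,738

Education Credit: $361,750 is below the $367,300 cutoff, so the full $5,775 applies.
Retirement Saver's Credit: 6% of the $56,450 excess over $305,300 is $3,387; credit = $4,025 − $3,387 = $638.
Elderly Relief Credit: 28% of the $261,150 excess over $100,600 is $73,122 ≥ base, so the credit is $0.
Veteran's Credit: $361,750 is below the $365,600 cutoff, so the full $6,325 applies.
Total: $5,775 + $638 + $0 + $6,325 = $12,738.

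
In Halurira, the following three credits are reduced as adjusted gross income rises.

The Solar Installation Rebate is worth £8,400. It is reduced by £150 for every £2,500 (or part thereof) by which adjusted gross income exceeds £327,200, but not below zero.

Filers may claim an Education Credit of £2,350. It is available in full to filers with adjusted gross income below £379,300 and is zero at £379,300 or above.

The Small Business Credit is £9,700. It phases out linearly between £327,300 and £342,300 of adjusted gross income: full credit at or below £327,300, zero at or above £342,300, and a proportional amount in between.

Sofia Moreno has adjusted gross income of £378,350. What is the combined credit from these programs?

Solar Installation Rebate: income exceeds £327,200 by £51,150, which is 21 full-or-partial £2,500 increments; reduction = 21 × £150 = £3,150, leaving £5,250.
Education Credit: £378,350 is below the £379,300 cutoff, so the full £2,350 applies.
Small Business Credit: £378,350 is at or above £342,300, so the credit is £0.
Total: £5,250 + £2,350 + £0 = £7,600.

£7,600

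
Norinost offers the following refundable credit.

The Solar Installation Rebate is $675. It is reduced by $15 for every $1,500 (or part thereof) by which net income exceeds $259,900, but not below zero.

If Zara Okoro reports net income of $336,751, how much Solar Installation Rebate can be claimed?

Solar Installation Rebate: income exceeds $259,900 by $76,851 → 52 increments × $15 = $780 ≥ base, so the credit is $0.

$0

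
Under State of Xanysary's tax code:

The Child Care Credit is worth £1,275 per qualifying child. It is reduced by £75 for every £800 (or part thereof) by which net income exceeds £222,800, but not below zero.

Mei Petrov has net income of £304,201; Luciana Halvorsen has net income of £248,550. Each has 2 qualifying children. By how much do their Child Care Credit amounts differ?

Mei (£304,201): Child Care Credit: base = 2 × £1,275 = £2,550. income exceeds £222,800 by £81,401 → 102 increments × £75 = £7,650 ≥ base, so the credit is £0.
Luciana (£248,550): Child Care Credit: base = 2 × £1,275 = £2,550. income exceeds £222,800 by £25,750, which is 33 full-or-partial £800 increments; reduction = 33 × £75 = £2,475, leaving £75.
Difference: |£0 − £75| = £75.

£75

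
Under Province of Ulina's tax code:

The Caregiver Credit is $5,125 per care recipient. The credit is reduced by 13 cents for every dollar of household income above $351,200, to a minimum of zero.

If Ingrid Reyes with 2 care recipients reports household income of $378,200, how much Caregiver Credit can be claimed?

Caregiver Credit: base = 2 × $5,125 = $10,250. 13% of the $27,000 excess over $351,200 is $3,510; credit = $10,250 − $3,510 = $6,740.

$6,740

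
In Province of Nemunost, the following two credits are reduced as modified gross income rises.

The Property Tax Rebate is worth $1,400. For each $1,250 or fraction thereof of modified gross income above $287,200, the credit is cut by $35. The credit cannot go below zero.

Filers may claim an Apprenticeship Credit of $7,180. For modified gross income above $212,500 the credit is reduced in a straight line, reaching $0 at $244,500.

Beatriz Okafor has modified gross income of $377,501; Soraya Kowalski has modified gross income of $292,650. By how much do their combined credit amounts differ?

$1,225

Beatriz ($377,501): Property Tax Rebate: income exceeds $287,200 by $90,301 → 73 increments × $35 = $2,555 ≥ base, so the credit is $0. Apprenticeship Credit: $377,501 is at or above $244,500, so the credit is $0. total $0 + $0 = $0
Soraya ($292,650): Property Tax Rebate: income exceeds $287,200 by $5,450, which is 5 full-or-partial $1,250 increments; reduction = 5 × $35 = $175, leaving $1,225. Apprenticeship Credit: $292,650 is at or above $244,500, so the credit is $0. total $1,225 + $0 = $1,225
Difference: |$0 − $1,225| = $1,225.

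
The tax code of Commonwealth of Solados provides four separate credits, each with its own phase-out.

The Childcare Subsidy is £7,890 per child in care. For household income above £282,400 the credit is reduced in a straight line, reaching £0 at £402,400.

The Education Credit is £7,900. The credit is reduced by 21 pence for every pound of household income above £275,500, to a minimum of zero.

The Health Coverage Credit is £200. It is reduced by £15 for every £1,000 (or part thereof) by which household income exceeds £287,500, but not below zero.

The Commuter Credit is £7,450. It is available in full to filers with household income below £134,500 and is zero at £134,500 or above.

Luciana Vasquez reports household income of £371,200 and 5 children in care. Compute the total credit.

Childcare Subsidy: base = 5 × £7,890 = £39,450. £371,200 is £88,800 into a £120,000 phase-out range, leaving 31,200/120,000 of the credit: £39,450 × 31,200/120,000 = £10,257.
Education Credit: 21% of the £95,700 excess over £275,500 is £20,097 ≥ base, so the credit is £0.
Health Coverage Credit: income exceeds £287,500 by £83,700 → 84 increments × £15 = £1,260 ≥ base, so the credit is £0.
Commuter Credit: £371,200 meets or exceeds the £134,500 cutoff, so the credit is £0.
Total: £10,257 + £0 + £0 + £0 = £10,257.

£10,257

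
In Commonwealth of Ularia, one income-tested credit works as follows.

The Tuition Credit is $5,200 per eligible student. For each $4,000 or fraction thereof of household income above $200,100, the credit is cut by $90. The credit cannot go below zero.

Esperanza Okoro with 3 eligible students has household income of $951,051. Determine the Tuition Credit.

Tuition Credit: base = 3 × $5,200 = $15,600. income exceeds $200,100 by $750,951 → 188 increments × $90 = $16,920 ≥ base, so the credit is $0.

$0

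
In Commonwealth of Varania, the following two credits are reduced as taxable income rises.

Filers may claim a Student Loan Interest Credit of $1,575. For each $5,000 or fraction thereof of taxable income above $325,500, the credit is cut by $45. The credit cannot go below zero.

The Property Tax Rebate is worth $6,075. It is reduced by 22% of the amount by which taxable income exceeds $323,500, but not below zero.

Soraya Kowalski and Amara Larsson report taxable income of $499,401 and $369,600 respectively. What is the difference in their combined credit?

$1,170

Soraya ($499,401): Student Loan Interest Credit: income exceeds $325,500 by $173,901 → 35 increments × $45 = $1,575 ≥ base, so the credit is $0. Property Tax Rebate: 22% of the $175,901 excess over $323,500 is $38,698.22 ≥ base, so the credit is $0. total $0 + $0 = $0
Amara ($369,600): Student Loan Interest Credit: income exceeds $325,500 by $44,100, which is 9 full-or-partial $5,000 increments; reduction = 9 × $45 = $405, leaving $1,170. Property Tax Rebate: 22% of the $46,100 excess over $323,500 is $10,142 ≥ base, so the credit is $0. total $1,170 + $0 = $1,170
Difference: |$0 − $1,170| = $1,170.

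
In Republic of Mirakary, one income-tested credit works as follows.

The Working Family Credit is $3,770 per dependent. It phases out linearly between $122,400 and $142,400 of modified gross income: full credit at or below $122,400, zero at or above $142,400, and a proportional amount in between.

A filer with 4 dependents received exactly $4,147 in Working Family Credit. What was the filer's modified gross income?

Full credit = 4 × $3,770 = $15,080.
$4,147 is 4,147/15,080 of the full $15,080, so 10,933/15,080 of the $20,000 range has been used: income = $122,400 + $20,000 × 10,933/15,080 = $136,900.

$136,900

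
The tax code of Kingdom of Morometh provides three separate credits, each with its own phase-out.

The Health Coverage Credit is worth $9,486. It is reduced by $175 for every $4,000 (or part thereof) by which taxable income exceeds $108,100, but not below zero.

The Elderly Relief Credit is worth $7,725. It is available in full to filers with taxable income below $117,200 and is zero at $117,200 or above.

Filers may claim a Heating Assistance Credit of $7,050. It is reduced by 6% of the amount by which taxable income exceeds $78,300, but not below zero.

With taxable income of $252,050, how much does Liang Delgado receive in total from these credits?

$3,186

Health Coverage Credit: income exceeds $108,100 by $143,950, which is 36 full-or-partial $4,000 increments; reduction = 36 × $175 = $6,300, leaving $3,186.
Elderly Relief Credit: $252,050 meets or exceeds the $117,200 cutoff, so the credit is $0.
Heating Assistance Credit: 6% of the $173,750 excess over $78,300 is $10,425 ≥ base, so the credit is $0.
Total: $3,186 + $0 + $0 = $3,186.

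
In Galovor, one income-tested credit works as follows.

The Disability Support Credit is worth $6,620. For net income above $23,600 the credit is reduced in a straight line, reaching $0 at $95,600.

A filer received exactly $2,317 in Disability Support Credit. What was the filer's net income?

$2,317 is 2,317/6,620 of the full $6,620, so 4,303/6,620 of the $72,000 range has been used: income = $23,600 + $72,000 × 4,303/6,620 = $70,400.

$70,400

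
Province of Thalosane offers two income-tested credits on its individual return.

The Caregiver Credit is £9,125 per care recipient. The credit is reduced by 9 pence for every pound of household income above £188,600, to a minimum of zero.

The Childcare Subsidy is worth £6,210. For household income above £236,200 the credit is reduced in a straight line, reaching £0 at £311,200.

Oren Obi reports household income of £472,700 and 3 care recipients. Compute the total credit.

Caregiver Credit: base = 3 × £9,125 = £27,375. 9% of the £284,100 excess over £188,600 is £25,569; credit = £27,375 − £25,569 = £1,806.
Childcare Subsidy: £472,700 is at or above £311,200, so the credit is £0.
Total: £1,806 + £0 = £1,806.

£1,806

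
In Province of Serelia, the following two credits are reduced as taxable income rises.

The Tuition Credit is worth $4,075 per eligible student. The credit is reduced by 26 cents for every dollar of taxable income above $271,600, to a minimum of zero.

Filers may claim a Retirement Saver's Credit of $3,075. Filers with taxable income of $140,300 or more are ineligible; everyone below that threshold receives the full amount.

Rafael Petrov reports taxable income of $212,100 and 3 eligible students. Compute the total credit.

$12,225

Tuition Credit: base = 3 × $4,075 = $12,225. $212,100 is at or below the $271,600 threshold, so the full $12,225 applies.
Retirement Saver's Credit: $212,100 meets or exceeds the $140,300 cutoff, so the credit is $0.
Total: $12,225 + $0 = $12,225.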